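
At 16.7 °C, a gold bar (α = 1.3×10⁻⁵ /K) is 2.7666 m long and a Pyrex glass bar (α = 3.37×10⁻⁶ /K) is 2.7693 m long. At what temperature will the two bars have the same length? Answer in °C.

Equal length when α₁L₁ΔT − α₂L₂ΔT = L₂ − L₁ = 2.70×10⁻³ m
α₁L₁ = 3.59658×10⁻⁵, α₂L₂ = 9.332541×10⁻⁶ → Δ(αL) = 2.6633259×10⁻⁵ m/K
ΔT = 2.70×10⁻³ / 2.6633259×10⁻⁵ = 101.377 K, so T = 16.7 + 101.377 = 118.077 °C

T = 118.1 °C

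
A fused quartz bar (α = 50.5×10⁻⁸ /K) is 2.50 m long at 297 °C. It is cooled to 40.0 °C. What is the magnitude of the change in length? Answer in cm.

|ΔT| = |40.0 − 297| = 257.0 K
ΔL = αL₀ΔT = (50.5×10⁻⁸)(2.50)(257.0) = 3.24×10⁻⁴ m

ΔL = 0.0324 cm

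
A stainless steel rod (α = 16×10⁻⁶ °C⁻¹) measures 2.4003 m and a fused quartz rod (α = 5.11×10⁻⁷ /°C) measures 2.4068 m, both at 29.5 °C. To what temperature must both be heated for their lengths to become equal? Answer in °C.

L₁(1 + α₁ΔT) = L₂(1 + α₂ΔT) ⇒ ΔT = (L₂ − L₁)/(α₁L₁ − α₂L₂)
L₂ − L₁ = 2.4068 − 2.4003 = 6.50×10⁻³ m
α₁L₁ − α₂L₂ = 16×10⁻⁶×2.4003 − 5.11×10⁻⁷×2.4068 = 3.71749252×10⁻⁵ m/K
ΔT = 6.50×10⁻³ / 3.71749252×10⁻⁵ = 174.849 K
T = 29.5 + 174.849 = 204.349 °C

T = 204.3 °C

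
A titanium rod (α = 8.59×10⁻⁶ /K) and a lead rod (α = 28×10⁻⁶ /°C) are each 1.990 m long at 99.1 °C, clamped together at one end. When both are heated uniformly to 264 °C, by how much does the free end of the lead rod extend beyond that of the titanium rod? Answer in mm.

6.37 mm

ΔT = 164.9 K
titanium: ΔL = 8.59×10⁻⁶ × 1.990 m × 164.9 = 2.8188×10⁻³ m = 2.8188 mm
lead: ΔL = 28×10⁻⁶ × 1.990 m × 164.9 = 9.1882×10⁻³ m = 9.1882 mm
difference = 9.1882 − 2.8188 = 6.3694 mm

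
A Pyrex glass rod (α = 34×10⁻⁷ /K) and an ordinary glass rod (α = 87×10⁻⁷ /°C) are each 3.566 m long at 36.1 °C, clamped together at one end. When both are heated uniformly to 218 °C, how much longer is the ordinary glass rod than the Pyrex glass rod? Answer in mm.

3.44 mm

ΔT = 181.9 K
Pyrex glass: ΔL = 34×10⁻⁷ × 3.566 m × 181.9 = 2.2054×10⁻³ m = 2.2054 mm
ordinary glass: ΔL = 87×10⁻⁷ × 3.566 m × 181.9 = 5.6433×10⁻³ m = 5.6433 mm
difference = 5.6433 − 2.2054 = 3.4379 mm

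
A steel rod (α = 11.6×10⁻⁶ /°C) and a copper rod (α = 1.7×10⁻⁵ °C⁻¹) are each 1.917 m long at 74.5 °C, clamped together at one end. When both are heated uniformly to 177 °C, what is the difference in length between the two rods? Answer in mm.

ΔT = 102.5 K
steel: ΔL = 11.6×10⁻⁶ × 1.917 m × 102.5 = 2.2793×10⁻³ m = 2.2793 mm
copper: ΔL = 1.7×10⁻⁵ × 1.917 m × 102.5 = 3.3404×10⁻³ m = 3.3404 mm
difference = 3.3404 − 2.2793 = 1.0611 mm

1.06 mm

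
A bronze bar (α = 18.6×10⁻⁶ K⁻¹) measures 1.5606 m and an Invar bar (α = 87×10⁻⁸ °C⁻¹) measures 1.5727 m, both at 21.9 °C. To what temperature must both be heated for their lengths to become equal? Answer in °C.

T = 459.4 °C

L₁(1 + α₁ΔT) = L₂(1 + α₂ΔT) ⇒ ΔT = (L₂ − L₁)/(α₁L₁ − α₂L₂)
L₂ − L₁ = 1.5727 − 1.5606 = 1.21×10⁻² m
α₁L₁ − α₂L₂ = 18.6×10⁻⁶×1.5606 − 87×10⁻⁸×1.5727 = 2.7658911×10⁻⁵ m/K
ΔT = 1.21×10⁻² / 2.7658911×10⁻⁵ = 437.472 K
T = 21.9 + 437.472 = 459.372 °C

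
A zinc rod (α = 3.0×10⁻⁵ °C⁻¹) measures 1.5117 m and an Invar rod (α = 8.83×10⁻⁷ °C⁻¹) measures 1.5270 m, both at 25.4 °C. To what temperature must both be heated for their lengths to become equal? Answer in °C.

T = 373.1 °C

L₁(1 + α₁ΔT) = L₂(1 + α₂ΔT) ⇒ ΔT = (L₂ − L₁)/(α₁L₁ − α₂L₂)
L₂ − L₁ = 1.5270 − 1.5117 = 1.53×10⁻² m
α₁L₁ − α₂L₂ = 3.0×10⁻⁵×1.5117 − 8.83×10⁻⁷×1.5270 = 4.4002659×10⁻⁵ m/K
ΔT = 1.53×10⁻² / 4.4002659×10⁻⁵ = 347.706 K
T = 25.4 + 347.706 = 373.106 °C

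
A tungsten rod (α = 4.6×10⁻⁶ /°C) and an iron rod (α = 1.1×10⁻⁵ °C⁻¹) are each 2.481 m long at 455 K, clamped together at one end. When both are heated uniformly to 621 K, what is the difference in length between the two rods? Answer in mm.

ΔT = 166 K
tungsten: ΔL = 4.6×10⁻⁶ × 2.481 m × 166 = 1.8945×10⁻³ m = 1.8945 mm
iron: ΔL = 1.1×10⁻⁵ × 2.481 m × 166 = 4.5303×10⁻³ m = 4.5303 mm
difference = 4.5303 − 1.8945 = 2.6358 mm

2.64 mm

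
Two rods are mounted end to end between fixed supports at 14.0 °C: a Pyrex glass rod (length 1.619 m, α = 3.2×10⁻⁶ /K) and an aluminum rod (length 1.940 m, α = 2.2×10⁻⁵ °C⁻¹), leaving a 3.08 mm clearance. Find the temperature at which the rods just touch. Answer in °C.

T = 78.4 °C

α₁L₁ = 5.1808×10⁻⁶ m/K, α₂L₂ = 4.268×10⁻⁵ m/K → total 4.78608×10⁻⁵ m/K
ΔT = g/(α₁L₁+α₂L₂) = 3.08×10⁻³ / 4.78608×10⁻⁵ = 64.353 K
T = 14.0 + 64.353 = 78.353 °C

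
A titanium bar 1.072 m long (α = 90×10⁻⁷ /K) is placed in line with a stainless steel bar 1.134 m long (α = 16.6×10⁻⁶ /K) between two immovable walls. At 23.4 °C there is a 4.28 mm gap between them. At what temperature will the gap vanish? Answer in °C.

T = 174 °C

Gap closes when ΔL₁ + ΔL₂ = 4.28 mm = 4.28×10⁻³ m
(α₁L₁ + α₂L₂)ΔT = g
α₁L₁ + α₂L₂ = 90×10⁻⁷×1.072 + 16.6×10⁻⁶×1.134 = 2.84724×10⁻⁵ m/K
ΔT = 4.28×10⁻³ / 2.84724×10⁻⁵ = 150.32 K
T = 23.4 + 150.32 = 173.72 °C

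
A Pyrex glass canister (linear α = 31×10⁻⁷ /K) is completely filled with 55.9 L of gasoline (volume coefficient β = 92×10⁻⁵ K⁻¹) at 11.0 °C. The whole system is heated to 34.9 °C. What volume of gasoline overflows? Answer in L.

The canister also expands: β_container ≈ 3α = 9.3×10⁻⁶ /K
Net overflow = V₀(β_liq − 3α_cont)ΔT
β − 3α = 9.20×10⁻⁴ − 9.3×10⁻⁶ = 9.107×10⁻⁴ /K; ΔT = 23.9 K
ΔV = 55.9 × 9.107×10⁻⁴ × 23.9 = 1.22 L

1.22 L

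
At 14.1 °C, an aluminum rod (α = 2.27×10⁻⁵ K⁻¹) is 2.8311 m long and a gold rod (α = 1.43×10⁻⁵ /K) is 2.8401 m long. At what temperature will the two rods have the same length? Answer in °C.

T = 394.6 °C

L₁(1 + α₁ΔT) = L₂(1 + α₂ΔT) ⇒ ΔT = (L₂ − L₁)/(α₁L₁ − α₂L₂)
L₂ − L₁ = 2.8401 − 2.8311 = 9.00×10⁻³ m
α₁L₁ − α₂L₂ = 2.27×10⁻⁵×2.8311 − 1.43×10⁻⁵×2.8401 = 2.365254×10⁻⁵ m/K
ΔT = 9.00×10⁻³ / 2.365254×10⁻⁵ = 380.509 K
T = 14.1 + 380.509 = 394.609 °C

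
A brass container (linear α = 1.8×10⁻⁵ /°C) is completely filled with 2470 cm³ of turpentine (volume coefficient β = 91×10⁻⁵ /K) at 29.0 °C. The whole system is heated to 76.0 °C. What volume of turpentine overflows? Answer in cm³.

The container also expands: β_container ≈ 3α = 5.4×10⁻⁵ /K
Net overflow = V₀(β_liq − 3α_cont)ΔT
β − 3α = 9.10×10⁻⁴ − 5.4×10⁻⁵ = 8.56×10⁻⁴ /K; ΔT = 47.0 K
ΔV = 2470 × 8.56×10⁻⁴ × 47.0 = 99.4 cm³

99.4 cm³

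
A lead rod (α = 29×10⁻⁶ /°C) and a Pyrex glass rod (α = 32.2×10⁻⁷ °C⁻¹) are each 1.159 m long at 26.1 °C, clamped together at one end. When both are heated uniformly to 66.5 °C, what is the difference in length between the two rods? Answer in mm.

ΔT = 40.4 K
lead: ΔL = 29×10⁻⁶ × 1.159 m × 40.4 = 1.3579×10⁻³ m = 1.3579 mm
Pyrex glass: ΔL = 32.2×10⁻⁷ × 1.159 m × 40.4 = 1.5077×10⁻⁴ m = 0.15077 mm
difference = 1.3579 − 0.15077 = 1.20713 mm

1.21 mm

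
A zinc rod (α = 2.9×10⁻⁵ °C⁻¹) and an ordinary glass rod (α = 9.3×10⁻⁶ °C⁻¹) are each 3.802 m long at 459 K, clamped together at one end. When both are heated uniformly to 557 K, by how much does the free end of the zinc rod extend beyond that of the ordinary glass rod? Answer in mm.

7.34 mm

ΔT = 98 K
zinc: ΔL = 2.9×10⁻⁵ × 3.802 m × 98 = 1.0805×10⁻² m = 10.805 mm
ordinary glass: ΔL = 9.3×10⁻⁶ × 3.802 m × 98 = 3.4651×10⁻³ m = 3.4651 mm
difference = 10.805 − 3.4651 = 7.3399 mm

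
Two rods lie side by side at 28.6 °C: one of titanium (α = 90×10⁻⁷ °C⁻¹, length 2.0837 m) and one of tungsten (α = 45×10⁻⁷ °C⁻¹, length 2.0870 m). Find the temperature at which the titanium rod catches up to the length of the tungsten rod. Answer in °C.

T = 381.1 °C

L₁(1 + α₁ΔT) = L₂(1 + α₂ΔT) ⇒ ΔT = (L₂ − L₁)/(α₁L₁ − α₂L₂)
L₂ − L₁ = 2.0870 − 2.0837 = 3.30×10⁻³ m
α₁L₁ − α₂L₂ = 90×10⁻⁷×2.0837 − 45×10⁻⁷×2.0870 = 9.3618×10⁻⁶ m/K
ΔT = 3.30×10⁻³ / 9.3618×10⁻⁶ = 352.496 K
T = 28.6 + 352.496 = 381.096 °C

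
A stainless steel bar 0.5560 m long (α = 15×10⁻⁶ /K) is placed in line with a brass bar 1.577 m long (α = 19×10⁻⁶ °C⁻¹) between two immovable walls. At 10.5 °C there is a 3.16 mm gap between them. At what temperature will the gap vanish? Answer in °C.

T = 93.0 °C

α₁L₁ = 8.340×10⁻⁶ m/K, α₂L₂ = 2.9963×10⁻⁵ m/K → total 3.8303×10⁻⁵ m/K
ΔT = g/(α₁L₁+α₂L₂) = 3.16×10⁻³ / 3.8303×10⁻⁵ = 82.500 K
T = 10.5 + 82.500 = 93.000 °C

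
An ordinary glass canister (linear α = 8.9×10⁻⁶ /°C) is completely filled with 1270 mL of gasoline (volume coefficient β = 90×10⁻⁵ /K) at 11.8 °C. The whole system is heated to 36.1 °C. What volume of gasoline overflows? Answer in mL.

27.0 mL

The canister also expands: β_container ≈ 3α = 2.67×10⁻⁵ /K
Net overflow = V₀(β_liq − 3α_cont)ΔT
β − 3α = 9.00×10⁻⁴ − 2.67×10⁻⁵ = 8.733×10⁻⁴ /K; ΔT = 24.3 K
ΔV = 1270 × 8.733×10⁻⁴ × 24.3 = 27.0 mL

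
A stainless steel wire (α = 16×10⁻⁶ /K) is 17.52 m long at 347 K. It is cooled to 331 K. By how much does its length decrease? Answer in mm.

|ΔT| = |331 − 347| = 16 K
ΔL = αL₀ΔT = (16×10⁻⁶)(17.52)(16) = 4.49×10⁻³ m

ΔL = 4.49 mm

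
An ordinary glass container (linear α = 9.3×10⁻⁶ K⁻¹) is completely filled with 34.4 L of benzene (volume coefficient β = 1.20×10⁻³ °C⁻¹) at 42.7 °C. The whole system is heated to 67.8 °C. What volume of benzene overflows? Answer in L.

The container also expands: β_container ≈ 3α = 2.79×10⁻⁵ /K
Net overflow = V₀(β_liq − 3α_cont)ΔT
β − 3α = 1.20×10⁻³ − 2.79×10⁻⁵ = 1.1721×10⁻³ /K; ΔT = 25.1 K
ΔV = 34.4 × 1.1721×10⁻³ × 25.1 = 1.01 L

1.01 L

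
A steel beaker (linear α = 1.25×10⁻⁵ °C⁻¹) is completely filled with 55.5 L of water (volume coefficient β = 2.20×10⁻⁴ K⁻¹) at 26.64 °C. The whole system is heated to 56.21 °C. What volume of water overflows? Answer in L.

0.300 L

The beaker also expands: β_container ≈ 3α = 3.75×10⁻⁵ /K
Net overflow = V₀(β_liq − 3α_cont)ΔT
β − 3α = 2.20×10⁻⁴ − 3.75×10⁻⁵ = 1.825×10⁻⁴ /K; ΔT = 29.57 K
ΔV = 55.5 × 1.825×10⁻⁴ × 29.57 = 0.300 L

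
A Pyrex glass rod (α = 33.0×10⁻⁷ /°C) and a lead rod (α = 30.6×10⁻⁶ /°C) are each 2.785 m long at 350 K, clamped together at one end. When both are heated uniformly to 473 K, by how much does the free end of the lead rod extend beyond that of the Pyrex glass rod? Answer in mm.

9.35 mm

ΔT = 123 K
Pyrex glass: ΔL = 33.0×10⁻⁷ × 2.785 m × 123 = 1.1304×10⁻³ m = 1.1304 mm
lead: ΔL = 30.6×10⁻⁶ × 2.785 m × 123 = 1.0482×10⁻² m = 10.482 mm
difference = 10.482 − 1.1304 = 9.3516 mm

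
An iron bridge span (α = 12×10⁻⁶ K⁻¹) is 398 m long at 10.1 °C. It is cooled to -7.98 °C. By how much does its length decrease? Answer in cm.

|ΔT| = |-7.98 − 10.1| = 18.08 K
ΔL = αL₀ΔT = (12×10⁻⁶)(398)(18.08) = 8.64×10⁻² m

ΔL = 8.64 cm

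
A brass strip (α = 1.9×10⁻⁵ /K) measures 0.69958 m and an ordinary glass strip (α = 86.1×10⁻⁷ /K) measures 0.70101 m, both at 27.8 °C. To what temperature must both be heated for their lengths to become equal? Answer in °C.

T = 224.9 °C

L₁(1 + α₁ΔT) = L₂(1 + α₂ΔT) ⇒ ΔT = (L₂ − L₁)/(α₁L₁ − α₂L₂)
L₂ − L₁ = 0.70101 − 0.69958 = 1.43×10⁻³ m
α₁L₁ − α₂L₂ = 1.9×10⁻⁵×0.69958 − 86.1×10⁻⁷×0.70101 = 7.2563239×10⁻⁶ m/K
ΔT = 1.43×10⁻³ / 7.2563239×10⁻⁶ = 197.069 K
T = 27.8 + 197.069 = 224.869 °C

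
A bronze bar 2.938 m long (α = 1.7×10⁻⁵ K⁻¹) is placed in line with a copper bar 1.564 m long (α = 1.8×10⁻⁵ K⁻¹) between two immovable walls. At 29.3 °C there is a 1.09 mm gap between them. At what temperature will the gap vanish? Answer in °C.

α₁L₁ = 4.9946×10⁻⁵ m/K, α₂L₂ = 2.8152×10⁻⁵ m/K → total 7.8098×10⁻⁵ m/K
ΔT = g/(α₁L₁+α₂L₂) = 1.09×10⁻³ / 7.8098×10⁻⁵ = 13.957 K
T = 29.3 + 13.957 = 43.257 °C

T = 43.3 °C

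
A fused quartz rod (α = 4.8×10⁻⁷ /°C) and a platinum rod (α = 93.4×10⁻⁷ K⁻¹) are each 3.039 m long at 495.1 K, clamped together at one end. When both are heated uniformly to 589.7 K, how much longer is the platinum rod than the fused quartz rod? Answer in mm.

2.55 mm

ΔT = 94.6 K
fused quartz: ΔL = 4.8×10⁻⁷ × 3.039 m × 94.6 = 1.3799×10⁻⁴ m = 0.13799 mm
platinum: ΔL = 93.4×10⁻⁷ × 3.039 m × 94.6 = 2.6852×10⁻³ m = 2.6852 mm
difference = 2.6852 − 0.13799 = 2.54721 mm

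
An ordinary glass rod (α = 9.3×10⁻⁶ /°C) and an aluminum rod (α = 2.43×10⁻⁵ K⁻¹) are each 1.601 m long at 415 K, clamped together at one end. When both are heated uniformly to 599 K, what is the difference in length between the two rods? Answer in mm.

ΔT = 184 K
ordinary glass: ΔL = 9.3×10⁻⁶ × 1.601 m × 184 = 2.7396×10⁻³ m = 2.7396 mm
aluminum: ΔL = 2.43×10⁻⁵ × 1.601 m × 184 = 7.1584×10⁻³ m = 7.1584 mm
difference = 7.1584 − 2.7396 = 4.4188 mm

4.42 mm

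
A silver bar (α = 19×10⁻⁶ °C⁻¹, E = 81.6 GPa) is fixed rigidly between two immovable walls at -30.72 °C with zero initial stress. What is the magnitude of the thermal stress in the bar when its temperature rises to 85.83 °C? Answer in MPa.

σ = 181 MPa

Fully constrained: the free strain ε = αΔT is blocked, so σ = Eε = EαΔT.
|ΔT| = 116.55 K
σ = 81.6×10⁹ × 19×10⁻⁶ × 116.55 = 1.81×10⁸ Pa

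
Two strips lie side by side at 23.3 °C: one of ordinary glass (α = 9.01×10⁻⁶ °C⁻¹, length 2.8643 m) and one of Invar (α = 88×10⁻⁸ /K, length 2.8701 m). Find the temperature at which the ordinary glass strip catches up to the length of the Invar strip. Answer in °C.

T = 272.4 °C

Equal length when α₁L₁ΔT − α₂L₂ΔT = L₂ − L₁ = 5.80×10⁻³ m
α₁L₁ = 2.5807343×10⁻⁵, α₂L₂ = 2.525688×10⁻⁶ → Δ(αL) = 2.3281655×10⁻⁵ m/K
ΔT = 5.80×10⁻³ / 2.3281655×10⁻⁵ = 249.123 K, so T = 23.3 + 249.123 = 272.423 °C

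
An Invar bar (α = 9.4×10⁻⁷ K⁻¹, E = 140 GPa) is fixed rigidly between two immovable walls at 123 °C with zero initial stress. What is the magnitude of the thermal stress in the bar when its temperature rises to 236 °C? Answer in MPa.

σ = 14.9 MPa

Fully constrained: the free strain ε = αΔT is blocked, so σ = Eε = EαΔT.
|ΔT| = 113 K
σ = 140×10⁹ × 9.4×10⁻⁷ × 113 = 1.49×10⁷ Pa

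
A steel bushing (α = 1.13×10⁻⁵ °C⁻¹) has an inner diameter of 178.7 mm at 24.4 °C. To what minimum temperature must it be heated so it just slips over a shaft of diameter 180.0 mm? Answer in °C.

T = 668 °C

Required Δd = 180.0 − 178.7 = 1.3 mm
Δd = αd₀ΔT ⇒ ΔT = Δd/(αd₀) = 1.3 / (1.13×10⁻⁵ × 178.7) = 643.78 K
T_min = 24.4 + 643.78 = 668.18 °C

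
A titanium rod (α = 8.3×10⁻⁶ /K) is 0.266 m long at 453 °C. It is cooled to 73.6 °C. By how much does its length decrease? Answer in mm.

|ΔT| = |73.6 − 453| = 379.4 K
ΔL = αL₀ΔT = (8.3×10⁻⁶)(0.266)(379.4) = 8.38×10⁻⁴ m

ΔL = 0.838 mm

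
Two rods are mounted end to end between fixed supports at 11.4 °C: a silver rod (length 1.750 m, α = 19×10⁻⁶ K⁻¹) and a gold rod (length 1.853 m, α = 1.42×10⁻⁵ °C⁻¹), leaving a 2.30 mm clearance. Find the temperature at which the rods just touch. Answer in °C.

T = 50.0 °C

Gap closes when ΔL₁ + ΔL₂ = 2.30 mm = 2.30×10⁻³ m
(α₁L₁ + α₂L₂)ΔT = g
α₁L₁ + α₂L₂ = 19×10⁻⁶×1.750 + 1.42×10⁻⁵×1.853 = 5.95626×10⁻⁵ m/K
ΔT = 2.30×10⁻³ / 5.95626×10⁻⁵ = 38.615 K
T = 11.4 + 38.615 = 50.015 °C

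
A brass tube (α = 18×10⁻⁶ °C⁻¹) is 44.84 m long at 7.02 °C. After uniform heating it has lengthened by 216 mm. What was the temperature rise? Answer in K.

ΔT = 268 K

ΔL = αL₀ΔT ⇒ ΔT = ΔL / (αL₀)
ΔT = 216×10⁻³ m / (18×10⁻⁶ × 44.84 m) = 267.62 K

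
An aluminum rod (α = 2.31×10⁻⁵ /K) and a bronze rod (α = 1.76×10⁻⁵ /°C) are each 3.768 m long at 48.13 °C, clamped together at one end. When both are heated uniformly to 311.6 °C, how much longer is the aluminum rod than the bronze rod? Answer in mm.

5.46 mm

ΔT = 263.47 K
aluminum: ΔL = 2.31×10⁻⁵ × 3.768 m × 263.47 = 2.2933×10⁻² m = 22.933 mm
bronze: ΔL = 1.76×10⁻⁵ × 3.768 m × 263.47 = 1.7472×10⁻² m = 17.472 mm
difference = 22.933 − 17.472 = 5.461 mm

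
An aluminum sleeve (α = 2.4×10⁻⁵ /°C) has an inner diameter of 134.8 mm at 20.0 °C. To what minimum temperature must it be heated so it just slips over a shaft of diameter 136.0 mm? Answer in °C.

Required Δd = 136.0 − 134.8 = 1.2 mm
Δd = αd₀ΔT ⇒ ΔT = Δd/(αd₀) = 1.2 / (2.4×10⁻⁵ × 134.8) = 370.92 K
T_min = 20.0 + 370.92 = 390.92 °C

T = 391 °C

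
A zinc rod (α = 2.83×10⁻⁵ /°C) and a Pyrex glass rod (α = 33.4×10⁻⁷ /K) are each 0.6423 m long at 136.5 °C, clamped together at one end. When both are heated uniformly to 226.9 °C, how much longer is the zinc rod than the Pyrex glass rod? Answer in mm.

ΔT = 90.4 K
zinc: ΔL = 2.83×10⁻⁵ × 0.6423 m × 90.4 = 1.6432×10⁻³ m = 1.6432 mm
Pyrex glass: ΔL = 33.4×10⁻⁷ × 0.6423 m × 90.4 = 1.9393×10⁻⁴ m = 0.19393 mm
difference = 1.6432 − 0.19393 = 1.44927 mm

1.45 mm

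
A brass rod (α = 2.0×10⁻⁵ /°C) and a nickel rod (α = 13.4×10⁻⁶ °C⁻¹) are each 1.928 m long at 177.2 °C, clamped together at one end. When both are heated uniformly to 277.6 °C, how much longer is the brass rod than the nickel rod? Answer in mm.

1.28 mm

ΔT = 100.4 K
brass: ΔL = 2.0×10⁻⁵ × 1.928 m × 100.4 = 3.8714×10⁻³ m = 3.8714 mm
nickel: ΔL = 13.4×10⁻⁶ × 1.928 m × 100.4 = 2.5939×10⁻³ m = 2.5939 mm
difference = 3.8714 − 2.5939 = 1.2775 mm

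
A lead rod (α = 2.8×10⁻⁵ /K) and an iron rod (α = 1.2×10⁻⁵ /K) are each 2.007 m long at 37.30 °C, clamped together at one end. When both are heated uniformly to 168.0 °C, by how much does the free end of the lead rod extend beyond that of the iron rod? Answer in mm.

4.20 mm

ΔT = 130.70 K
lead: ΔL = 2.8×10⁻⁵ × 2.007 m × 130.70 = 7.3448×10⁻³ m = 7.3448 mm
iron: ΔL = 1.2×10⁻⁵ × 2.007 m × 130.70 = 3.1478×10⁻³ m = 3.1478 mm
difference = 7.3448 − 3.1478 = 4.1970 mm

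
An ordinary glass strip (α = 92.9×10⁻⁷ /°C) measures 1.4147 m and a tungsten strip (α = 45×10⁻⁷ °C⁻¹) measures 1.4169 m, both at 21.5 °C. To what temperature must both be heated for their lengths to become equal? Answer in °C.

T = 346.6 °C

Equal length when α₁L₁ΔT − α₂L₂ΔT = L₂ − L₁ = 2.20×10⁻³ m
α₁L₁ = 1.3142563×10⁻⁵, α₂L₂ = 6.37605×10⁻⁶ → Δ(αL) = 6.766513×10⁻⁶ m/K
ΔT = 2.20×10⁻³ / 6.766513×10⁻⁶ = 325.131 K, so T = 21.5 + 325.131 = 346.631 °C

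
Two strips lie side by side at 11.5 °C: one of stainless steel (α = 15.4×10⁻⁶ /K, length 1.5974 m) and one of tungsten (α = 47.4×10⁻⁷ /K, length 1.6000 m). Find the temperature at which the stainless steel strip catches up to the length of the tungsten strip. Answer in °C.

L₁(1 + α₁ΔT) = L₂(1 + α₂ΔT) ⇒ ΔT = (L₂ − L₁)/(α₁L₁ − α₂L₂)
L₂ − L₁ = 1.6000 − 1.5974 = 2.60×10⁻³ m
α₁L₁ − α₂L₂ = 15.4×10⁻⁶×1.5974 − 47.4×10⁻⁷×1.6000 = 1.701596×10⁻⁵ m/K
ΔT = 2.60×10⁻³ / 1.701596×10⁻⁵ = 152.798 K
T = 11.5 + 152.798 = 164.298 °C

T = 164.3 °C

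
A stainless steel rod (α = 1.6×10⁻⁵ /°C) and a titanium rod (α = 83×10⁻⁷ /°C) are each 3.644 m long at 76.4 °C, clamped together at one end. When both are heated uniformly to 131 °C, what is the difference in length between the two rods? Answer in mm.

1.53 mm

ΔT = 54.6 K
stainless steel: ΔL = 1.6×10⁻⁵ × 3.644 m × 54.6 = 3.1834×10⁻³ m = 3.1834 mm
titanium: ΔL = 83×10⁻⁷ × 3.644 m × 54.6 = 1.6514×10⁻³ m = 1.6514 mm
difference = 3.1834 − 1.6514 = 1.5320 mm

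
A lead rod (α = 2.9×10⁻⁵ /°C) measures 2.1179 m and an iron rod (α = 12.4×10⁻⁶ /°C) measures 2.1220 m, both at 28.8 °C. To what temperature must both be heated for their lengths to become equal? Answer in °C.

Equal length when α₁L₁ΔT − α₂L₂ΔT = L₂ − L₁ = 4.10×10⁻³ m
α₁L₁ = 6.14191×10⁻⁵, α₂L₂ = 2.63128×10⁻⁵ → Δ(αL) = 3.51063×10⁻⁵ m/K
ΔT = 4.10×10⁻³ / 3.51063×10⁻⁵ = 116.788 K, so T = 28.8 + 116.788 = 145.588 °C

T = 145.6 °C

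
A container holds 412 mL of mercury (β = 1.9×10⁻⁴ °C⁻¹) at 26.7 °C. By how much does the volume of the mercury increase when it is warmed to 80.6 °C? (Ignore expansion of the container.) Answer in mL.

|ΔT| = |80.6 − 26.7| = 53.9 K
ΔV = βV₀ΔT = (1.9×10⁻⁴)(412)(53.9) = 4.22 mL

ΔV = 4.22 mL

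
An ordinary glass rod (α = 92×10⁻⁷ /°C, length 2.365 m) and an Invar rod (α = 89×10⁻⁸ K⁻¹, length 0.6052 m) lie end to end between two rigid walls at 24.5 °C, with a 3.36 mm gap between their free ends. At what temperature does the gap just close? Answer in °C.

Gap closes when ΔL₁ + ΔL₂ = 3.36 mm = 3.36×10⁻³ m
(α₁L₁ + α₂L₂)ΔT = g
α₁L₁ + α₂L₂ = 92×10⁻⁷×2.365 + 89×10⁻⁸×0.6052 = 2.2296628×10⁻⁵ m/K
ΔT = 3.36×10⁻³ / 2.2296628×10⁻⁵ = 150.70 K
T = 24.5 + 150.70 = 175.20 °C

T = 175 °C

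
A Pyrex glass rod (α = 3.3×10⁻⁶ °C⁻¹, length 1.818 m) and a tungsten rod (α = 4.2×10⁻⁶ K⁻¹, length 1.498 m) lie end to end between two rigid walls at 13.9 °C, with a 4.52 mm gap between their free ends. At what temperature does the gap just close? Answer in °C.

T = 382 °C

α₁L₁ = 5.9994×10⁻⁶ m/K, α₂L₂ = 6.2916×10⁻⁶ m/K → total 1.2291×10⁻⁵ m/K
ΔT = g/(α₁L₁+α₂L₂) = 4.52×10⁻³ / 1.2291×10⁻⁵ = 367.75 K
T = 13.9 + 367.75 = 381.65 °C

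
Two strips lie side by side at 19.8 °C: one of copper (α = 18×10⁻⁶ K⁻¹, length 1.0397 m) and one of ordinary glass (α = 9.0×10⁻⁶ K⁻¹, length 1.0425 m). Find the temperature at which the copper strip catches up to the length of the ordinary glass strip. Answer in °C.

L₁(1 + α₁ΔT) = L₂(1 + α₂ΔT) ⇒ ΔT = (L₂ − L₁)/(α₁L₁ − α₂L₂)
L₂ − L₁ = 1.0425 − 1.0397 = 2.80×10⁻³ m
α₁L₁ − α₂L₂ = 18×10⁻⁶×1.0397 − 9.0×10⁻⁶×1.0425 = 9.3321×10⁻⁶ m/K
ΔT = 2.80×10⁻³ / 9.3321×10⁻⁶ = 300.040 K
T = 19.8 + 300.040 = 319.840 °C

T = 319.8 °C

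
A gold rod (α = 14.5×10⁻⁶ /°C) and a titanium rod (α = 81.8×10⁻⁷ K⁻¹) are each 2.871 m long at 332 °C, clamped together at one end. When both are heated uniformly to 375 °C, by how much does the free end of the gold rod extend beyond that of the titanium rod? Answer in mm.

0.780 mm

ΔT = 43 K
gold: ΔL = 14.5×10⁻⁶ × 2.871 m × 43 = 1.7901×10⁻³ m = 1.7901 mm
titanium: ΔL = 81.8×10⁻⁷ × 2.871 m × 43 = 1.0098×10⁻³ m = 1.0098 mm
difference = 1.7901 − 1.0098 = 0.7803 mm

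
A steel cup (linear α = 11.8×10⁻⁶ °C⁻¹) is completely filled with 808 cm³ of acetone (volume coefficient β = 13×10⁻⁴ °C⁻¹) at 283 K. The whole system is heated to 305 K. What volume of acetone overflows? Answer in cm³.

The cup also expands: β_container ≈ 3α = 3.54×10⁻⁵ /K
Net overflow = V₀(β_liq − 3α_cont)ΔT
β − 3α = 1.30×10⁻³ − 3.54×10⁻⁵ = 1.2646×10⁻³ /K; ΔT = 22 K
ΔV = 808 × 1.2646×10⁻³ × 22 = 22.5 cm³

22.5 cm³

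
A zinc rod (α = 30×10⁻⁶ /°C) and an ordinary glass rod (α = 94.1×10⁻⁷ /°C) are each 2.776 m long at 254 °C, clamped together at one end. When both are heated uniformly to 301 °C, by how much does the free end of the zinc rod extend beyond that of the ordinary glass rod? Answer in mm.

2.69 mm

ΔT = 47 K
zinc: ΔL = 30×10⁻⁶ × 2.776 m × 47 = 3.9142×10⁻³ m = 3.9142 mm
ordinary glass: ΔL = 94.1×10⁻⁷ × 2.776 m × 47 = 1.2277×10⁻³ m = 1.2277 mm
difference = 3.9142 − 1.2277 = 2.6865 mm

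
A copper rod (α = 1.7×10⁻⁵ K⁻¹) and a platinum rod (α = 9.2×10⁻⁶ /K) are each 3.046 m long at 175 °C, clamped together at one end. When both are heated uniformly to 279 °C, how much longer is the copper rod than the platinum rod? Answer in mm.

ΔT = 104 K
copper: ΔL = 1.7×10⁻⁵ × 3.046 m × 104 = 5.3853×10⁻³ m = 5.3853 mm
platinum: ΔL = 9.2×10⁻⁶ × 3.046 m × 104 = 2.9144×10⁻³ m = 2.9144 mm
difference = 5.3853 − 2.9144 = 2.4709 mm

2.47 mm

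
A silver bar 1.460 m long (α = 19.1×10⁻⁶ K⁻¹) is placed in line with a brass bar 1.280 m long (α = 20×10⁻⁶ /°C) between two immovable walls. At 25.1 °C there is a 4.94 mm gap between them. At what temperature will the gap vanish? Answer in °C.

α₁L₁ = 2.7886×10⁻⁵ m/K, α₂L₂ = 2.560×10⁻⁵ m/K → total 5.3486×10⁻⁵ m/K
ΔT = g/(α₁L₁+α₂L₂) = 4.94×10⁻³ / 5.3486×10⁻⁵ = 92.36 K
T = 25.1 + 92.36 = 117.46 °C

T = 117 °C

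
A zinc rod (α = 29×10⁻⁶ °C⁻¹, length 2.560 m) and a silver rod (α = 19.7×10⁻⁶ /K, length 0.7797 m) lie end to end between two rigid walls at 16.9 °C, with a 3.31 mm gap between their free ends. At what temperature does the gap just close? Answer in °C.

T = 53.8 °C

Gap closes when ΔL₁ + ΔL₂ = 3.31 mm = 3.31×10⁻³ m
(α₁L₁ + α₂L₂)ΔT = g
α₁L₁ + α₂L₂ = 29×10⁻⁶×2.560 + 19.7×10⁻⁶×0.7797 = 8.960009×10⁻⁵ m/K
ΔT = 3.31×10⁻³ / 8.960009×10⁻⁵ = 36.942 K
T = 16.9 + 36.942 = 53.842 °C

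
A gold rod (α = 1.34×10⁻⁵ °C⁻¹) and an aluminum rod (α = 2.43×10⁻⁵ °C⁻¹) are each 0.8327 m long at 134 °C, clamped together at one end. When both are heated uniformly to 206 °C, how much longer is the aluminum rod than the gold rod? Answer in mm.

0.654 mm

ΔT = 72 K
gold: ΔL = 1.34×10⁻⁵ × 0.8327 m × 72 = 8.0339×10⁻⁴ m = 0.80339 mm
aluminum: ΔL = 2.43×10⁻⁵ × 0.8327 m × 72 = 1.4569×10⁻³ m = 1.4569 mm
difference = 1.4569 − 0.80339 = 0.65351 mm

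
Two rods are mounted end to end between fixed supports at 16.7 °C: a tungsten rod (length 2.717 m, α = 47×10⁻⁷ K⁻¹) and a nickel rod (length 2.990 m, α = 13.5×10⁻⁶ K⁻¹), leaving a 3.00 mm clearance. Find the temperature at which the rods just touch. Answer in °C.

α₁L₁ = 1.27699×10⁻⁵ m/K, α₂L₂ = 4.0365×10⁻⁵ m/K → total 5.31349×10⁻⁵ m/K
ΔT = g/(α₁L₁+α₂L₂) = 3.00×10⁻³ / 5.31349×10⁻⁵ = 56.460 K
T = 16.7 + 56.460 = 73.160 °C

T = 73.2 °C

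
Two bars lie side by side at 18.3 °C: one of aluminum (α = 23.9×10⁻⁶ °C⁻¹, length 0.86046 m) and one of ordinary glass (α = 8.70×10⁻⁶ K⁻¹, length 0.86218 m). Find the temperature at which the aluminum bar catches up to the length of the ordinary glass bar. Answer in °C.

L₁(1 + α₁ΔT) = L₂(1 + α₂ΔT) ⇒ ΔT = (L₂ − L₁)/(α₁L₁ − α₂L₂)
L₂ − L₁ = 0.86218 − 0.86046 = 1.72×10⁻³ m
α₁L₁ − α₂L₂ = 23.9×10⁻⁶×0.86046 − 8.70×10⁻⁶×0.86218 = 1.3064028×10⁻⁵ m/K
ΔT = 1.72×10⁻³ / 1.3064028×10⁻⁵ = 131.659 K
T = 18.3 + 131.659 = 149.959 °C

T = 150.0 °C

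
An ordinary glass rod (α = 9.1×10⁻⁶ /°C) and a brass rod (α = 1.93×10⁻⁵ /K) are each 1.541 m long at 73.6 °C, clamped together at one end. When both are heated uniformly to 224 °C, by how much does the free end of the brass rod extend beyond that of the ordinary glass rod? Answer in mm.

2.36 mm

ΔT = 150.4 K
ordinary glass: ΔL = 9.1×10⁻⁶ × 1.541 m × 150.4 = 2.1091×10⁻³ m = 2.1091 mm
brass: ΔL = 1.93×10⁻⁵ × 1.541 m × 150.4 = 4.4731×10⁻³ m = 4.4731 mm
difference = 4.4731 − 2.1091 = 2.3640 mm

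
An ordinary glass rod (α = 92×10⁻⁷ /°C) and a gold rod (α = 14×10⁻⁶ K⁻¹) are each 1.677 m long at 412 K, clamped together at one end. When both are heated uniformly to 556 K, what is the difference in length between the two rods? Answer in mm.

1.16 mm

ΔT = 144 K
ordinary glass: ΔL = 92×10⁻⁷ × 1.677 m × 144 = 2.2217×10⁻³ m = 2.2217 mm
gold: ΔL = 14×10⁻⁶ × 1.677 m × 144 = 3.3808×10⁻³ m = 3.3808 mm
difference = 3.3808 − 2.2217 = 1.1591 mm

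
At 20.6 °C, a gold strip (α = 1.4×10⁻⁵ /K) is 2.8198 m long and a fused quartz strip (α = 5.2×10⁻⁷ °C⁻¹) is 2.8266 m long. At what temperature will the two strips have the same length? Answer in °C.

L₁(1 + α₁ΔT) = L₂(1 + α₂ΔT) ⇒ ΔT = (L₂ − L₁)/(α₁L₁ − α₂L₂)
L₂ − L₁ = 2.8266 − 2.8198 = 6.80×10⁻³ m
α₁L₁ − α₂L₂ = 1.4×10⁻⁵×2.8198 − 5.2×10⁻⁷×2.8266 = 3.8007368×10⁻⁵ m/K
ΔT = 6.80×10⁻³ / 3.8007368×10⁻⁵ = 178.913 K
T = 20.6 + 178.913 = 199.513 °C

T = 199.5 °C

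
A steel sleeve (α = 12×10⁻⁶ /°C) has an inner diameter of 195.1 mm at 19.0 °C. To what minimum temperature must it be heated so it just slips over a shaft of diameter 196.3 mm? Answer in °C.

T = 532 °C

Required Δd = 196.3 − 195.1 = 1.2 mm
Δd = αd₀ΔT ⇒ ΔT = Δd/(αd₀) = 1.2 / (12×10⁻⁶ × 195.1) = 512.56 K
T_min = 19.0 + 512.56 = 531.56 °C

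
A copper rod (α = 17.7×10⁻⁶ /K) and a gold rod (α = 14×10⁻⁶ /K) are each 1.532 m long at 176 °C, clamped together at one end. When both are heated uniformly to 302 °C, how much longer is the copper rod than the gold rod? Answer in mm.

0.714 mm

ΔT = 126 K
copper: ΔL = 17.7×10⁻⁶ × 1.532 m × 126 = 3.4167×10⁻³ m = 3.4167 mm
gold: ΔL = 14×10⁻⁶ × 1.532 m × 126 = 2.7024×10⁻³ m = 2.7024 mm
difference = 3.4167 − 2.7024 = 0.7143 mm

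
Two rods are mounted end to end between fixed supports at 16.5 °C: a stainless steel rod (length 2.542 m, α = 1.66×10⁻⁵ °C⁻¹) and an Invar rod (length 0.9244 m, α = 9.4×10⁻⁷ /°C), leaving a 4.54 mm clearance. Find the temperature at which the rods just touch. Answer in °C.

T = 122 °C

α₁L₁ = 4.21972×10⁻⁵ m/K, α₂L₂ = 8.68936×10⁻⁷ m/K → total 4.3066136×10⁻⁵ m/K
ΔT = g/(α₁L₁+α₂L₂) = 4.54×10⁻³ / 4.3066136×10⁻⁵ = 105.42 K
T = 16.5 + 105.42 = 121.92 °C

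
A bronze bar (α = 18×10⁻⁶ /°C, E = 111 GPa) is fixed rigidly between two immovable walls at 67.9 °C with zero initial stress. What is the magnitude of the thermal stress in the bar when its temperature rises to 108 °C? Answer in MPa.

σ = 80.1 MPa

Fully constrained: the free strain ε = αΔT is blocked, so σ = Eε = EαΔT.
|ΔT| = 40.1 K
σ = 111×10⁹ × 18×10⁻⁶ × 40.1 = 8.01×10⁷ Pa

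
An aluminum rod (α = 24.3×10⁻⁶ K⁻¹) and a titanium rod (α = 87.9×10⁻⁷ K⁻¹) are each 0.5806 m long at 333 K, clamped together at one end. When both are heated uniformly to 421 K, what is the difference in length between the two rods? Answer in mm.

ΔT = 88 K
aluminum: ΔL = 24.3×10⁻⁶ × 0.5806 m × 88 = 1.2416×10⁻³ m = 1.2416 mm
titanium: ΔL = 87.9×10⁻⁷ × 0.5806 m × 88 = 4.4911×10⁻⁴ m = 0.44911 mm
difference = 1.2416 − 0.44911 = 0.79249 mm

0.792 mm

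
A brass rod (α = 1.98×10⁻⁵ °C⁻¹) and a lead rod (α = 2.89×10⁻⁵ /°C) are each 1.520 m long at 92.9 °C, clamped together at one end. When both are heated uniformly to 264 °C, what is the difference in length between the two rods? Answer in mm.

ΔT = 171.1 K
brass: ΔL = 1.98×10⁻⁵ × 1.520 m × 171.1 = 5.1494×10⁻³ m = 5.1494 mm
lead: ΔL = 2.89×10⁻⁵ × 1.520 m × 171.1 = 7.5161×10⁻³ m = 7.5161 mm
difference = 7.5161 − 5.1494 = 2.3667 mm

2.37 mm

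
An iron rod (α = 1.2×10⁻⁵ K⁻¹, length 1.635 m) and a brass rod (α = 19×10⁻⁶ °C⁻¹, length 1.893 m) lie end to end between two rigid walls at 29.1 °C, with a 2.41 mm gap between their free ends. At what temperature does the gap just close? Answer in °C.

T = 72.5 °C

α₁L₁ = 1.962×10⁻⁵ m/K, α₂L₂ = 3.5967×10⁻⁵ m/K → total 5.5587×10⁻⁵ m/K
ΔT = g/(α₁L₁+α₂L₂) = 2.41×10⁻³ / 5.5587×10⁻⁵ = 43.355 K
T = 29.1 + 43.355 = 72.455 °C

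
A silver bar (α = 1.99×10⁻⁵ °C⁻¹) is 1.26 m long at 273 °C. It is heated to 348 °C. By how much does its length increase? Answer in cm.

ΔL = 0.188 cm

|ΔT| = |348 − 273| = 75 K
ΔL = αL₀ΔT = (1.99×10⁻⁵)(1.26)(75) = 1.88×10⁻³ m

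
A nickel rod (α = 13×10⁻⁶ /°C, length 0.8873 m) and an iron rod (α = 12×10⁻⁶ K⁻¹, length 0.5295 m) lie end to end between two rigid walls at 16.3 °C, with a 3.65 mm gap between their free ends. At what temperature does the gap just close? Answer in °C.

T = 220 °C

α₁L₁ = 1.15349×10⁻⁵ m/K, α₂L₂ = 6.354×10⁻⁶ m/K → total 1.78889×10⁻⁵ m/K
ΔT = g/(α₁L₁+α₂L₂) = 3.65×10⁻³ / 1.78889×10⁻⁵ = 204.04 K
T = 16.3 + 204.04 = 220.34 °C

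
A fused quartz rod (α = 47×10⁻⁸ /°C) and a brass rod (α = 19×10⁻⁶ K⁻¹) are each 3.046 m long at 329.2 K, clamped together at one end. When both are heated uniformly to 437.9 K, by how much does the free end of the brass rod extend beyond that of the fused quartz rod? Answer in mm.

ΔT = 108.7 K
fused quartz: ΔL = 47×10⁻⁸ × 3.046 m × 108.7 = 1.5562×10⁻⁴ m = 0.15562 mm
brass: ΔL = 19×10⁻⁶ × 3.046 m × 108.7 = 6.2909×10⁻³ m = 6.2909 mm
difference = 6.2909 − 0.15562 = 6.13528 mm

6.14 mm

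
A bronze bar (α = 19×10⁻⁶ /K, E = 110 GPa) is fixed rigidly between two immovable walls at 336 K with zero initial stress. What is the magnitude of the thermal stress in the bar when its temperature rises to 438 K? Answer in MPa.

σ = 213 MPa

Fully constrained: the free strain ε = αΔT is blocked, so σ = Eε = EαΔT.
|ΔT| = 102 K
σ = 110×10⁹ × 19×10⁻⁶ × 102 = 2.13×10⁸ Pa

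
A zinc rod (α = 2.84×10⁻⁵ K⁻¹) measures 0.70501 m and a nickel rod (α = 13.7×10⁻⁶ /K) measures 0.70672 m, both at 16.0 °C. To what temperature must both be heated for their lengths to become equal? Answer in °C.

T = 181.4 °C

Equal length when α₁L₁ΔT − α₂L₂ΔT = L₂ − L₁ = 1.71×10⁻³ m
α₁L₁ = 2.0022284×10⁻⁵, α₂L₂ = 9.682064×10⁻⁶ → Δ(αL) = 1.034022×10⁻⁵ m/K
ΔT = 1.71×10⁻³ / 1.034022×10⁻⁵ = 165.374 K, so T = 16.0 + 165.374 = 181.374 °C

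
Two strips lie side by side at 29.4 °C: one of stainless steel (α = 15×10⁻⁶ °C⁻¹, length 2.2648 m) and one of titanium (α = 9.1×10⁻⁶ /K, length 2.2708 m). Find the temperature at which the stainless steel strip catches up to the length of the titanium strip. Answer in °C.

T = 480.3 °C

L₁(1 + α₁ΔT) = L₂(1 + α₂ΔT) ⇒ ΔT = (L₂ − L₁)/(α₁L₁ − α₂L₂)
L₂ − L₁ = 2.2708 − 2.2648 = 6.00×10⁻³ m
α₁L₁ − α₂L₂ = 15×10⁻⁶×2.2648 − 9.1×10⁻⁶×2.2708 = 1.330772×10⁻⁵ m/K
ΔT = 6.00×10⁻³ / 1.330772×10⁻⁵ = 450.866 K
T = 29.4 + 450.866 = 480.266 °C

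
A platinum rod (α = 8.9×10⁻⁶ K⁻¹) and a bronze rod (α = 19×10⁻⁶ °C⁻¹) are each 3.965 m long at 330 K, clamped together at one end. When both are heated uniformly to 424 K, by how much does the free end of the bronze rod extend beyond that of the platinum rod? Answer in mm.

ΔT = 94 K
platinum: ΔL = 8.9×10⁻⁶ × 3.965 m × 94 = 3.3171×10⁻³ m = 3.3171 mm
bronze: ΔL = 19×10⁻⁶ × 3.965 m × 94 = 7.0815×10⁻³ m = 7.0815 mm
difference = 7.0815 − 3.3171 = 3.7644 mm

3.76 mm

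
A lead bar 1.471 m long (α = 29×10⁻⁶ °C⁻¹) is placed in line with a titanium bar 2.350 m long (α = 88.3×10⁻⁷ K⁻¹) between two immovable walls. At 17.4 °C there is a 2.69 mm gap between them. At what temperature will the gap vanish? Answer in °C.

T = 59.8 °C

Gap closes when ΔL₁ + ΔL₂ = 2.69 mm = 2.69×10⁻³ m
(α₁L₁ + α₂L₂)ΔT = g
α₁L₁ + α₂L₂ = 29×10⁻⁶×1.471 + 88.3×10⁻⁷×2.350 = 6.34095×10⁻⁵ m/K
ΔT = 2.69×10⁻³ / 6.34095×10⁻⁵ = 42.423 K
T = 17.4 + 42.423 = 59.823 °C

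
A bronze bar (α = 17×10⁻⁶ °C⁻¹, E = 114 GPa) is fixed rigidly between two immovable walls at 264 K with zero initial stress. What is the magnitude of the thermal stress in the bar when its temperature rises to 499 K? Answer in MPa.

σ = 455 MPa

Fully constrained: the free strain ε = αΔT is blocked, so σ = Eε = EαΔT.
|ΔT| = 235 K
σ = 114×10⁹ × 17×10⁻⁶ × 235 = 4.55×10⁸ Pa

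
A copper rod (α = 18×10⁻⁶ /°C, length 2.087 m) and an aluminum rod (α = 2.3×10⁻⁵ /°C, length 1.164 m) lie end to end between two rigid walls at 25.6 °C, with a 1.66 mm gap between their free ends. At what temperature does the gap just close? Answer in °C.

α₁L₁ = 3.7566×10⁻⁵ m/K, α₂L₂ = 2.6772×10⁻⁵ m/K → total 6.4338×10⁻⁵ m/K
ΔT = g/(α₁L₁+α₂L₂) = 1.66×10⁻³ / 6.4338×10⁻⁵ = 25.801 K
T = 25.6 + 25.801 = 51.401 °C

T = 51.4 °C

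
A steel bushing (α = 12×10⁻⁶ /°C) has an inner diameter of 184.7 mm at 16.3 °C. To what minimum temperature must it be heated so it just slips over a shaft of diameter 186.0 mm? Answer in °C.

Required Δd = 186.0 − 184.7 = 1.3 mm
Δd = αd₀ΔT ⇒ ΔT = Δd/(αd₀) = 1.3 / (12×10⁻⁶ × 184.7) = 586.54 K
T_min = 16.3 + 586.54 = 602.84 °C

T = 603 °C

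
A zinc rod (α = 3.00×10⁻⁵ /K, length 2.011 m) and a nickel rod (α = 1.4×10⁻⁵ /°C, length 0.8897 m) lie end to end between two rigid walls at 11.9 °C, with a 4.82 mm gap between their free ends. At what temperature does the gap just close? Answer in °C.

T = 78.1 °C

α₁L₁ = 6.033×10⁻⁵ m/K, α₂L₂ = 1.24558×10⁻⁵ m/K → total 7.27858×10⁻⁵ m/K
ΔT = g/(α₁L₁+α₂L₂) = 4.82×10⁻³ / 7.27858×10⁻⁵ = 66.222 K
T = 11.9 + 66.222 = 78.122 °C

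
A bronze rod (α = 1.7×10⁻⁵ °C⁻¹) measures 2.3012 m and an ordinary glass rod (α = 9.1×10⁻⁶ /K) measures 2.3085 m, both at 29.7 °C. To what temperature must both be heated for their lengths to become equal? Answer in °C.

L₁(1 + α₁ΔT) = L₂(1 + α₂ΔT) ⇒ ΔT = (L₂ − L₁)/(α₁L₁ − α₂L₂)
L₂ − L₁ = 2.3085 − 2.3012 = 7.30×10⁻³ m
α₁L₁ − α₂L₂ = 1.7×10⁻⁵×2.3012 − 9.1×10⁻⁶×2.3085 = 1.811305×10⁻⁵ m/K
ΔT = 7.30×10⁻³ / 1.811305×10⁻⁵ = 403.024 K
T = 29.7 + 403.024 = 432.724 °C

T = 432.7 °C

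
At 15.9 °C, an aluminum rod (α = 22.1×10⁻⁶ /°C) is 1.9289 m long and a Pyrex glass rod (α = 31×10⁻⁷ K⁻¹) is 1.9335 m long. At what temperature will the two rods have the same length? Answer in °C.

T = 141.5 °C

L₁(1 + α₁ΔT) = L₂(1 + α₂ΔT) ⇒ ΔT = (L₂ − L₁)/(α₁L₁ − α₂L₂)
L₂ − L₁ = 1.9335 − 1.9289 = 4.60×10⁻³ m
α₁L₁ − α₂L₂ = 22.1×10⁻⁶×1.9289 − 31×10⁻⁷×1.9335 = 3.663484×10⁻⁵ m/K
ΔT = 4.60×10⁻³ / 3.663484×10⁻⁵ = 125.564 K
T = 15.9 + 125.564 = 141.464 °C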